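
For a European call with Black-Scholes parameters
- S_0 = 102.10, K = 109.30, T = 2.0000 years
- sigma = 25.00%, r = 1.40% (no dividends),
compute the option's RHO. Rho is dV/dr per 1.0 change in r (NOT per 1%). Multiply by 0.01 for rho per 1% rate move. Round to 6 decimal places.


d1 = 0.0632332501; d2 = -0.2903201404
phi(d1) = 0.3981455030; exp(-qT) = 1.0000000000; exp(-rT) = 0.9723883668
N(d2) = 0.3857856661
Rho = K*T*exp(-rT)*N(d2) = 109.3000 * 2.0000 * 0.9723883668 * 0.3857856661 = 82.004182

Answer: Rho = 82.004182


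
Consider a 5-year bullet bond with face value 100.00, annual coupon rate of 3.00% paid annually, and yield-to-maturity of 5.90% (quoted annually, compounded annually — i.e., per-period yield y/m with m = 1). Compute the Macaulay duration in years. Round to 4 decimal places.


Answer: Macaulay duration = 4.6947 years

Derivation:
Coupon per period c = face * coupon_rate / m = 3.000000
Periods per year m = 1; per-period yield y/m = 0.059000
Number of cashflows N = 5
Cashflows (t years, CF_t, discount factor 1/(1+y/m)^(m*t), PV):
  t = 1.0000: CF_t = 3.000000, DF = 0.944287, PV = 2.832861
  t = 2.0000: CF_t = 3.000000, DF = 0.891678, PV = 2.675034
  t = 3.0000: CF_t = 3.000000, DF = 0.842000, PV = 2.526000
  t = 4.0000: CF_t = 3.000000, DF = 0.795090, PV = 2.385269
  t = 5.0000: CF_t = 103.000000, DF = 0.750793, PV = 77.331676
Price P = sum_t PV_t = 87.750841
Macaulay numerator sum_t t * PV_t:
  t * PV_t at t = 1.0000: 2.832861
  t * PV_t at t = 2.0000: 5.350068
  t * PV_t at t = 3.0000: 7.578000
  t * PV_t at t = 4.0000: 9.541077
  t * PV_t at t = 5.0000: 386.658381
Macaulay duration D = (sum_t t * PV_t) / P = 411.960388 / 87.750841 = 4.694660


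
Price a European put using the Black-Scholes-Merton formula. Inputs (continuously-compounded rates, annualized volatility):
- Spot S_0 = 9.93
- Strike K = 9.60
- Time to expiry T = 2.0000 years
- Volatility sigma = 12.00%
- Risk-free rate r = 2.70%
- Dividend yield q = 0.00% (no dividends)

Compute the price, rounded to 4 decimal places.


Answer: Price = 0.3099

Derivation:
d1 = (ln(S/K) + (r - q + 0.5*sigma^2) * T) / (sigma * sqrt(T)) = 0.60220383
d2 = d1 - sigma * sqrt(T) = 0.43249821
exp(-rT) = 0.94743211; exp(-qT) = 1.00000000
P = K * exp(-rT) * N(-d2) - S_0 * exp(-qT) * N(-d1)
N(-d1) = 0.27351923; N(-d2) = 0.33268968
P = 9.6000 * 0.94743211 * 0.33268968 - 9.9300 * 1.00000000 * 0.27351923 = 0.3099


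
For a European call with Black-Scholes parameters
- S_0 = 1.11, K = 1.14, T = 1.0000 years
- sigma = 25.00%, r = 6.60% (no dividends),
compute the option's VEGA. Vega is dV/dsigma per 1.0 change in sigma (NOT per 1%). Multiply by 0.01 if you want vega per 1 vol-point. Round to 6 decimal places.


d1 = 0.2823270117; d2 = 0.0323270117
phi(d1) = 0.3833553919; exp(-qT) = 1.0000000000; exp(-rT) = 0.9361308643
Vega = S * exp(-qT) * phi(d1) * sqrt(T) = 1.1100 * 1.0000000000 * 0.3833553919 * 1.0000000000 = 0.425524

Answer: Vega = 0.425524


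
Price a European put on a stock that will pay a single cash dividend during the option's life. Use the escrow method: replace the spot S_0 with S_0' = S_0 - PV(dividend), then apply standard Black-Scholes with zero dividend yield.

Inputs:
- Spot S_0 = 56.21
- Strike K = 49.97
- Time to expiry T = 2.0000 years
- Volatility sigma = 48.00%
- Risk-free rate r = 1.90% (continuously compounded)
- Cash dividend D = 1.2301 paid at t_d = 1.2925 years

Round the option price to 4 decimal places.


Answer: Price = 10.5034

Derivation:
PV(D) = D * exp(-r * t_d) = 1.2301 * 0.97574158 = 1.20025972
S_0' = S_0 - PV(D) = 56.2100 - 1.20025972 = 55.00974028
d1 = (ln(S_0'/K) + (r + sigma^2/2)*T) / (sigma*sqrt(T)) = 0.53694071
d2 = d1 - sigma*sqrt(T) = -0.14188180
exp(-rT) = 0.96271294
N(-d1) = 0.29565428; N(-d2) = 0.55641331
P = K * exp(-rT) * N(-d2) - S_0' * N(-d1) = 49.9700 * 0.96271294 * 0.55641331 - 55.00974028 * 0.29565428 = 10.5034


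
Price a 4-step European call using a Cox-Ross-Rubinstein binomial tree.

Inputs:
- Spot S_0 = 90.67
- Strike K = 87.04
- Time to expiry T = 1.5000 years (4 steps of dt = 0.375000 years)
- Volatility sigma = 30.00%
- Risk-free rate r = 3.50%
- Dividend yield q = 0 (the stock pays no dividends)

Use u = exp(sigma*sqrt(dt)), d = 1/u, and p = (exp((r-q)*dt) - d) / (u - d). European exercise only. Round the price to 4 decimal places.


dt = T/N = 0.375000
u = exp(sigma*sqrt(dt)) = 1.201669; d = 1/u = 0.832176
p = (exp((r-q)*dt) - d) / (u - d) = 0.489957
Discount per step: exp(-r*dt) = 0.986961
Stock lattice S(k, i) with i counting down-moves:
  k=0: S(0,0) = 90.6700
  k=1: S(1,0) = 108.9554; S(1,1) = 75.4534
  k=2: S(2,0) = 130.9283; S(2,1) = 90.6700; S(2,2) = 62.7905
  k=3: S(3,0) = 157.3326; S(3,1) = 108.9554; S(3,2) = 75.4534; S(3,3) = 52.2527
  k=4: S(4,0) = 189.0617; S(4,1) = 130.9283; S(4,2) = 90.6700; S(4,3) = 62.7905; S(4,4) = 43.4834
Terminal payoffs V(N, i) = max(S_T - K, 0):
  V(4,0) = 102.021709; V(4,1) = 43.888321; V(4,2) = 3.630000; V(4,3) = 0.000000; V(4,4) = 0.000000
Backward induction: V(k, i) = exp(-r*dt) * [p * V(k+1, i) + (1-p) * V(k+1, i+1)].
  V(3,0) = exp(-r*dt) * [p*102.021709 + (1-p)*43.888321] = 71.427488
  V(3,1) = exp(-r*dt) * [p*43.888321 + (1-p)*3.630000] = 23.050297
  V(3,2) = exp(-r*dt) * [p*3.630000 + (1-p)*0.000000] = 1.755351
  V(3,3) = exp(-r*dt) * [p*0.000000 + (1-p)*0.000000] = 0.000000
  V(2,0) = exp(-r*dt) * [p*71.427488 + (1-p)*23.050297] = 46.143393
  V(2,1) = exp(-r*dt) * [p*23.050297 + (1-p)*1.755351] = 12.030014
  V(2,2) = exp(-r*dt) * [p*1.755351 + (1-p)*0.000000] = 0.848831
  V(1,0) = exp(-r*dt) * [p*46.143393 + (1-p)*12.030014] = 28.369286
  V(1,1) = exp(-r*dt) * [p*12.030014 + (1-p)*0.848831] = 6.244624
  V(0,0) = exp(-r*dt) * [p*28.369286 + (1-p)*6.244624] = 16.861974

Answer: Price = V(0,0) = 16.8620


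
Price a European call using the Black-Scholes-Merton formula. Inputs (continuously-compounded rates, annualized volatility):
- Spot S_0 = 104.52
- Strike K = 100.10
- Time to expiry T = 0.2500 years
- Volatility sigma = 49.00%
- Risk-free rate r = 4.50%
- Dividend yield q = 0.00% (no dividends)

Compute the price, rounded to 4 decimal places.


Answer: Price = 12.9330

Derivation:
d1 = (ln(S/K) + (r - q + 0.5*sigma^2) * T) / (sigma * sqrt(T)) = 0.34478063
d2 = d1 - sigma * sqrt(T) = 0.09978063
exp(-rT) = 0.98881304; exp(-qT) = 1.00000000
C = S_0 * exp(-qT) * N(d1) - K * exp(-rT) * N(d2)
N(d1) = 0.63487035; N(d2) = 0.53974076
C = 104.5200 * 1.00000000 * 0.63487035 - 100.1000 * 0.98881304 * 0.53974076 = 12.9330


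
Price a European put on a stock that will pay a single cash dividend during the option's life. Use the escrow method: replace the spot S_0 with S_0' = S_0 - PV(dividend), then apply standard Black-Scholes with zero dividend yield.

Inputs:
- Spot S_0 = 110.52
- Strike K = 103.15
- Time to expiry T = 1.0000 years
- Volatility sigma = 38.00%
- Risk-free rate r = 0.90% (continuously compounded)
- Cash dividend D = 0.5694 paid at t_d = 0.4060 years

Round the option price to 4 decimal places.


Answer: Price = 12.4126

Derivation:
PV(D) = D * exp(-r * t_d) = 0.5694 * 0.99635267 = 0.56732321
S_0' = S_0 - PV(D) = 110.5200 - 0.56732321 = 109.95267679
d1 = (ln(S_0'/K) + (r + sigma^2/2)*T) / (sigma*sqrt(T)) = 0.38175217
d2 = d1 - sigma*sqrt(T) = 0.00175217
exp(-rT) = 0.99104038
N(-d1) = 0.35132260; N(-d2) = 0.49930099
P = K * exp(-rT) * N(-d2) - S_0' * N(-d1) = 103.1500 * 0.99104038 * 0.49930099 - 109.95267679 * 0.35132260 = 12.4126


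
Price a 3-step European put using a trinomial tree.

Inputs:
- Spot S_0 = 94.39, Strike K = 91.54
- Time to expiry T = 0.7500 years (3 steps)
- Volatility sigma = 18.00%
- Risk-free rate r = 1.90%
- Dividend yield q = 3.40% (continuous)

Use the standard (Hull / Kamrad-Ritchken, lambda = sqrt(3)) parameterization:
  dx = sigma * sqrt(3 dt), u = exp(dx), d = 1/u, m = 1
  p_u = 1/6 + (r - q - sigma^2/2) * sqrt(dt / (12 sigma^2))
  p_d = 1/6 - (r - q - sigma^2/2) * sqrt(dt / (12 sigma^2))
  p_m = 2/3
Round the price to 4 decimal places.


Answer: Price = V(0,0) = 4.7308

Derivation:
dt = T/N = 0.250000; dx = sigma*sqrt(3*dt) = 0.155885
u = exp(dx) = 1.168691; d = 1/u = 0.855658
p_u = 0.141648, p_m = 0.666667, p_d = 0.191685
Discount per step: exp(-r*dt) = 0.995261
Stock lattice S(k, j) with j the centered position index:
  k=0: S(0,+0) = 94.3900
  k=1: S(1,-1) = 80.7656; S(1,+0) = 94.3900; S(1,+1) = 110.3128
  k=2: S(2,-2) = 69.1077; S(2,-1) = 80.7656; S(2,+0) = 94.3900; S(2,+1) = 110.3128; S(2,+2) = 128.9216
  k=3: S(3,-3) = 59.1325; S(3,-2) = 69.1077; S(3,-1) = 80.7656; S(3,+0) = 94.3900; S(3,+1) = 110.3128; S(3,+2) = 128.9216; S(3,+3) = 150.6695
Terminal payoffs V(N, j) = max(K - S_T, 0):
  V(3,-3) = 32.407457; V(3,-2) = 22.432312; V(3,-1) = 10.774446; V(3,+0) = 0.000000; V(3,+1) = 0.000000; V(3,+2) = 0.000000; V(3,+3) = 0.000000
Backward induction: V(k, j) = exp(-r*dt) * [p_u * V(k+1, j+1) + p_m * V(k+1, j) + p_d * V(k+1, j-1)]
  V(2,-2) = exp(-r*dt) * [p_u*10.774446 + p_m*22.432312 + p_d*32.407457] = 22.585547
  V(2,-1) = exp(-r*dt) * [p_u*0.000000 + p_m*10.774446 + p_d*22.432312] = 11.428491
  V(2,+0) = exp(-r*dt) * [p_u*0.000000 + p_m*0.000000 + p_d*10.774446] = 2.055515
  V(2,+1) = exp(-r*dt) * [p_u*0.000000 + p_m*0.000000 + p_d*0.000000] = 0.000000
  V(2,+2) = exp(-r*dt) * [p_u*0.000000 + p_m*0.000000 + p_d*0.000000] = 0.000000
  V(1,-1) = exp(-r*dt) * [p_u*2.055515 + p_m*11.428491 + p_d*22.585547] = 12.181469
  V(1,+0) = exp(-r*dt) * [p_u*0.000000 + p_m*2.055515 + p_d*11.428491] = 3.544141
  V(1,+1) = exp(-r*dt) * [p_u*0.000000 + p_m*0.000000 + p_d*2.055515] = 0.392145
  V(0,+0) = exp(-r*dt) * [p_u*0.392145 + p_m*3.544141 + p_d*12.181469] = 4.730789


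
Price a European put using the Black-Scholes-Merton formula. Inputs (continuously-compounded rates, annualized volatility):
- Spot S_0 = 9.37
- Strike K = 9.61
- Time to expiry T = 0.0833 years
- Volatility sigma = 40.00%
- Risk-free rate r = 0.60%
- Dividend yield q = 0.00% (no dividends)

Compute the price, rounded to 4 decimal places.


Answer: Price = 0.5643

Derivation:
d1 = (ln(S/K) + (r - q + 0.5*sigma^2) * T) / (sigma * sqrt(T)) = -0.15701866
d2 = d1 - sigma * sqrt(T) = -0.27246562
exp(-rT) = 0.99950032; exp(-qT) = 1.00000000
P = K * exp(-rT) * N(-d2) - S_0 * exp(-qT) * N(-d1)
N(-d1) = 0.56238493; N(-d2) = 0.60736799
P = 9.6100 * 0.99950032 * 0.60736799 - 9.3700 * 1.00000000 * 0.56238493 = 0.5643


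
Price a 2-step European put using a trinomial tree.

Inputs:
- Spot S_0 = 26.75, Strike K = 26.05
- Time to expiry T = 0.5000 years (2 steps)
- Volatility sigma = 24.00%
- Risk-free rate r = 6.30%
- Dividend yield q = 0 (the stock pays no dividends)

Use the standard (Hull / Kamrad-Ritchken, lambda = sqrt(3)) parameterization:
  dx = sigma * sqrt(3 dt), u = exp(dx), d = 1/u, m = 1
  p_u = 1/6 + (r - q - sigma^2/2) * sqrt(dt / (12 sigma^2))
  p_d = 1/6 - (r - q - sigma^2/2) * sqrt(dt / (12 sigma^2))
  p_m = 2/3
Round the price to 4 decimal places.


dt = T/N = 0.250000; dx = sigma*sqrt(3*dt) = 0.207846
u = exp(dx) = 1.231024; d = 1/u = 0.812332
p_u = 0.187235, p_m = 0.666667, p_d = 0.146099
Discount per step: exp(-r*dt) = 0.984373
Stock lattice S(k, j) with j the centered position index:
  k=0: S(0,+0) = 26.7500
  k=1: S(1,-1) = 21.7299; S(1,+0) = 26.7500; S(1,+1) = 32.9299
  k=2: S(2,-2) = 17.6519; S(2,-1) = 21.7299; S(2,+0) = 26.7500; S(2,+1) = 32.9299; S(2,+2) = 40.5375
Terminal payoffs V(N, j) = max(K - S_T, 0):
  V(2,-2) = 8.398120; V(2,-1) = 4.320118; V(2,+0) = 0.000000; V(2,+1) = 0.000000; V(2,+2) = 0.000000
Backward induction: V(k, j) = exp(-r*dt) * [p_u * V(k+1, j+1) + p_m * V(k+1, j) + p_d * V(k+1, j-1)]
  V(1,-1) = exp(-r*dt) * [p_u*0.000000 + p_m*4.320118 + p_d*8.398120] = 4.042853
  V(1,+0) = exp(-r*dt) * [p_u*0.000000 + p_m*0.000000 + p_d*4.320118] = 0.621300
  V(1,+1) = exp(-r*dt) * [p_u*0.000000 + p_m*0.000000 + p_d*0.000000] = 0.000000
  V(0,+0) = exp(-r*dt) * [p_u*0.000000 + p_m*0.621300 + p_d*4.042853] = 0.989153

Answer: Price = V(0,0) = 0.9892


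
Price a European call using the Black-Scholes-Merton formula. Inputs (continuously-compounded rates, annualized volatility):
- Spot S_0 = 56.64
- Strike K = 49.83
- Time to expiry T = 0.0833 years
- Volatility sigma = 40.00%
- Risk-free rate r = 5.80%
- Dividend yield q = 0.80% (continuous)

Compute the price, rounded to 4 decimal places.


d1 = (ln(S/K) + (r - q + 0.5*sigma^2) * T) / (sigma * sqrt(T)) = 1.20338587
d2 = d1 - sigma * sqrt(T) = 1.08793891
exp(-rT) = 0.99518025; exp(-qT) = 0.99933382
C = S_0 * exp(-qT) * N(d1) - K * exp(-rT) * N(d2)
N(d1) = 0.88558648; N(d2) = 0.86168896
C = 56.6400 * 0.99933382 * 0.88558648 - 49.8300 * 0.99518025 * 0.86168896 = 7.3952

Answer: Price = 7.3952


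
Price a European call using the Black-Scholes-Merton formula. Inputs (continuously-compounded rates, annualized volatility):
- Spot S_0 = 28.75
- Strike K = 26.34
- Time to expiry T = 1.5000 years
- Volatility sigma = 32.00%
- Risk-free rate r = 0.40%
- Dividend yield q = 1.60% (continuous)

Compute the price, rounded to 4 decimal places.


Answer: Price = 5.2223

Derivation:
d1 = (ln(S/K) + (r - q + 0.5*sigma^2) * T) / (sigma * sqrt(T)) = 0.37341724
d2 = d1 - sigma * sqrt(T) = -0.01850112
exp(-rT) = 0.99401796; exp(-qT) = 0.97628571
C = S_0 * exp(-qT) * N(d1) - K * exp(-rT) * N(d2)
N(d1) = 0.64558103; N(d2) = 0.49261954
C = 28.7500 * 0.97628571 * 0.64558103 - 26.3400 * 0.99401796 * 0.49261954 = 5.2223


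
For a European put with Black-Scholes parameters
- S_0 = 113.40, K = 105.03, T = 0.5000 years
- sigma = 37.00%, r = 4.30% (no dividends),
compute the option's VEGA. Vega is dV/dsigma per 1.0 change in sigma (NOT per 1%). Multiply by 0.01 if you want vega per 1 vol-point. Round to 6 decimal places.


d1 = 0.5060605287; d2 = 0.2444310196
phi(d1) = 0.3509936445; exp(-qT) = 1.0000000000; exp(-rT) = 0.9787294775
Vega = S * exp(-qT) * phi(d1) * sqrt(T) = 113.4000 * 1.0000000000 * 0.3509936445 * 0.7071067812 = 28.144744

Answer: Vega = 28.144744


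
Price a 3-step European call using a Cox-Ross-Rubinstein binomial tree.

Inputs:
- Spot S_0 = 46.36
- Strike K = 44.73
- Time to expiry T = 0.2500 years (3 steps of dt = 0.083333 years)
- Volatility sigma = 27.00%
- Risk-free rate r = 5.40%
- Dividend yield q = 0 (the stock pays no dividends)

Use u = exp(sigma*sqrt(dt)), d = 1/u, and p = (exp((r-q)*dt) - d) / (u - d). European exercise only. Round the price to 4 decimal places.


Answer: Price = V(0,0) = 3.8357

Derivation:
dt = T/N = 0.083333
u = exp(sigma*sqrt(dt)) = 1.081060; d = 1/u = 0.925018
p = (exp((r-q)*dt) - d) / (u - d) = 0.509428
Discount per step: exp(-r*dt) = 0.995510
Stock lattice S(k, i) with i counting down-moves:
  k=0: S(0,0) = 46.3600
  k=1: S(1,0) = 50.1180; S(1,1) = 42.8838
  k=2: S(2,0) = 54.1805; S(2,1) = 46.3600; S(2,2) = 39.6683
  k=3: S(3,0) = 58.5724; S(3,1) = 50.1180; S(3,2) = 42.8838; S(3,3) = 36.6939
Terminal payoffs V(N, i) = max(S_T - K, 0):
  V(3,0) = 13.842416; V(3,1) = 5.387954; V(3,2) = 0.000000; V(3,3) = 0.000000
Backward induction: V(k, i) = exp(-r*dt) * [p * V(k+1, i) + (1-p) * V(k+1, i+1)].
  V(2,0) = exp(-r*dt) * [p*13.842416 + (1-p)*5.387954] = 9.651361
  V(2,1) = exp(-r*dt) * [p*5.387954 + (1-p)*0.000000] = 2.732449
  V(2,2) = exp(-r*dt) * [p*0.000000 + (1-p)*0.000000] = 0.000000
  V(1,0) = exp(-r*dt) * [p*9.651361 + (1-p)*2.732449] = 6.229040
  V(1,1) = exp(-r*dt) * [p*2.732449 + (1-p)*0.000000] = 1.385735
  V(0,0) = exp(-r*dt) * [p*6.229040 + (1-p)*1.385735] = 3.835748


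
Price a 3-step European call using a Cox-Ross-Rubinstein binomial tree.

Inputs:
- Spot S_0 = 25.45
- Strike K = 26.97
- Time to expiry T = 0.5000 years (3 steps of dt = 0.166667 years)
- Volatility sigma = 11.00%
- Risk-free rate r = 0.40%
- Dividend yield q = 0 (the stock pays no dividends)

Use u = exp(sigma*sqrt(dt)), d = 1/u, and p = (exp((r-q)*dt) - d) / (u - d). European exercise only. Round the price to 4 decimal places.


Answer: Price = V(0,0) = 0.2622

Derivation:
dt = T/N = 0.166667
u = exp(sigma*sqrt(dt)) = 1.045931; d = 1/u = 0.956086
p = (exp((r-q)*dt) - d) / (u - d) = 0.496198
Discount per step: exp(-r*dt) = 0.999334
Stock lattice S(k, i) with i counting down-moves:
  k=0: S(0,0) = 25.4500
  k=1: S(1,0) = 26.6189; S(1,1) = 24.3324
  k=2: S(2,0) = 27.8416; S(2,1) = 25.4500; S(2,2) = 23.2639
  k=3: S(3,0) = 29.1204; S(3,1) = 26.6189; S(3,2) = 24.3324; S(3,3) = 22.2423
Terminal payoffs V(N, i) = max(S_T - K, 0):
  V(3,0) = 2.150363; V(3,1) = 0.000000; V(3,2) = 0.000000; V(3,3) = 0.000000
Backward induction: V(k, i) = exp(-r*dt) * [p * V(k+1, i) + (1-p) * V(k+1, i+1)].
  V(2,0) = exp(-r*dt) * [p*2.150363 + (1-p)*0.000000] = 1.066294
  V(2,1) = exp(-r*dt) * [p*0.000000 + (1-p)*0.000000] = 0.000000
  V(2,2) = exp(-r*dt) * [p*0.000000 + (1-p)*0.000000] = 0.000000
  V(1,0) = exp(-r*dt) * [p*1.066294 + (1-p)*0.000000] = 0.528740
  V(1,1) = exp(-r*dt) * [p*0.000000 + (1-p)*0.000000] = 0.000000
  V(0,0) = exp(-r*dt) * [p*0.528740 + (1-p)*0.000000] = 0.262185


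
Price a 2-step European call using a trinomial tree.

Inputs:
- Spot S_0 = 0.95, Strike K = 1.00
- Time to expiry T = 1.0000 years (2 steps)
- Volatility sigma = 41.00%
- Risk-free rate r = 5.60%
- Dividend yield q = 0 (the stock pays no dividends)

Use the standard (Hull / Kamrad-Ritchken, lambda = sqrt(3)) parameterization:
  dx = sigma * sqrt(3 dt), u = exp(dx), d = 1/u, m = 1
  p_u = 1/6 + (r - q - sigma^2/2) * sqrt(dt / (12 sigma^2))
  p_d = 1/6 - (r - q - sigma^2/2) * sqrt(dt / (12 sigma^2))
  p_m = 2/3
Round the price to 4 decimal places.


dt = T/N = 0.500000; dx = sigma*sqrt(3*dt) = 0.502145
u = exp(dx) = 1.652262; d = 1/u = 0.605231
p_u = 0.152702, p_m = 0.666667, p_d = 0.180632
Discount per step: exp(-r*dt) = 0.972388
Stock lattice S(k, j) with j the centered position index:
  k=0: S(0,+0) = 0.9500
  k=1: S(1,-1) = 0.5750; S(1,+0) = 0.9500; S(1,+1) = 1.5696
  k=2: S(2,-2) = 0.3480; S(2,-1) = 0.5750; S(2,+0) = 0.9500; S(2,+1) = 1.5696; S(2,+2) = 2.5935
Terminal payoffs V(N, j) = max(S_T - K, 0):
  V(2,-2) = 0.000000; V(2,-1) = 0.000000; V(2,+0) = 0.000000; V(2,+1) = 0.569649; V(2,+2) = 1.593472
Backward induction: V(k, j) = exp(-r*dt) * [p_u * V(k+1, j+1) + p_m * V(k+1, j) + p_d * V(k+1, j-1)]
  V(1,-1) = exp(-r*dt) * [p_u*0.000000 + p_m*0.000000 + p_d*0.000000] = 0.000000
  V(1,+0) = exp(-r*dt) * [p_u*0.569649 + p_m*0.000000 + p_d*0.000000] = 0.084584
  V(1,+1) = exp(-r*dt) * [p_u*1.593472 + p_m*0.569649 + p_d*0.000000] = 0.605887
  V(0,+0) = exp(-r*dt) * [p_u*0.605887 + p_m*0.084584 + p_d*0.000000] = 0.144798

Answer: Price = V(0,0) = 0.1448


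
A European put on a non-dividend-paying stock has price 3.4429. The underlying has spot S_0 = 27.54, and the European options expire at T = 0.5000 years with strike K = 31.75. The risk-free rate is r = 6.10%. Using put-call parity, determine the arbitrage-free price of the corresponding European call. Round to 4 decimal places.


Answer: Call price = 0.1867

Derivation:
Put-call parity: C - P = S_0 * exp(-qT) - K * exp(-rT).
S_0 * exp(-qT) = 27.5400 * 1.00000000 = 27.54000000
K * exp(-rT) = 31.7500 * 0.96996043 = 30.79624372
C = P + S*exp(-qT) - K*exp(-rT)
C = 3.4429 + 27.54000000 - 30.79624372 = 0.1867


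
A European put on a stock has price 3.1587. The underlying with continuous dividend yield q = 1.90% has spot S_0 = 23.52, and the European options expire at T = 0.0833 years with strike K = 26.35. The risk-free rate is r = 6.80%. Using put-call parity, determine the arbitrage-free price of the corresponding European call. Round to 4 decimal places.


Answer: Call price = 0.4403

Derivation:
Put-call parity: C - P = S_0 * exp(-qT) - K * exp(-rT).
S_0 * exp(-qT) = 23.5200 * 0.99841855 = 23.48280434
K * exp(-rT) = 26.3500 * 0.99435161 = 26.20116499
C = P + S*exp(-qT) - K*exp(-rT)
C = 3.1587 + 23.48280434 - 26.20116499 = 0.4403


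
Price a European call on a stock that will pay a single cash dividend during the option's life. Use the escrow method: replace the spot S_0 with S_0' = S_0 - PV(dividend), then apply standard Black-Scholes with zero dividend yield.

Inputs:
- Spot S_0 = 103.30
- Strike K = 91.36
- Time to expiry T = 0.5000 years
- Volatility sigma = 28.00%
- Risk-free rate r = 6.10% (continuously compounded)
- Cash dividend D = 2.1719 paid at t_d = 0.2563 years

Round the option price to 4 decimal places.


PV(D) = D * exp(-r * t_d) = 2.1719 * 0.98448728 = 2.13820793
S_0' = S_0 - PV(D) = 103.3000 - 2.13820793 = 101.16179207
d1 = (ln(S_0'/K) + (r + sigma^2/2)*T) / (sigma*sqrt(T)) = 0.76778357
d2 = d1 - sigma*sqrt(T) = 0.56979367
exp(-rT) = 0.96996043
N(d1) = 0.77869211; N(d2) = 0.71559118
C = S_0' * N(d1) - K * exp(-rT) * N(d2) = 101.16179207 * 0.77869211 - 91.3600 * 0.96996043 * 0.71559118 = 15.3614

Answer: Price = 15.3614


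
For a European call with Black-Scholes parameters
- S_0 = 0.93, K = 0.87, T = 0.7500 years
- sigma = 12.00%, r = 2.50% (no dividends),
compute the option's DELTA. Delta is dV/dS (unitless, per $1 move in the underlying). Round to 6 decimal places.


Answer: Delta = 0.808974

Derivation:
d1 = 0.8741215337; d2 = 0.7701984852
phi(d1) = 0.2722640910; exp(-qT) = 1.0000000000; exp(-rT) = 0.9814246877
N(d1) = 0.8089739641
Delta = exp(-qT) * N(d1) = 1.0000000000 * 0.8089739641 = 0.808974


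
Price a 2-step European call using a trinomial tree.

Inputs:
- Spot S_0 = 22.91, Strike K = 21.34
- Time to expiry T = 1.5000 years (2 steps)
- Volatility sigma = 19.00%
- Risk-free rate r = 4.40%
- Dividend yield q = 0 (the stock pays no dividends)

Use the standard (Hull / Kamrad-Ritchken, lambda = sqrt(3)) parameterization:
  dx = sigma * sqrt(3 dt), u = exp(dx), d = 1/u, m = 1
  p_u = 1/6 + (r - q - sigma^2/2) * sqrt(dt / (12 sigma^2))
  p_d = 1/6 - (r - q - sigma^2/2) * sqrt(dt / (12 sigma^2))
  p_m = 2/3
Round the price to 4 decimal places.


Answer: Price = V(0,0) = 3.7423

Derivation:
dt = T/N = 0.750000; dx = sigma*sqrt(3*dt) = 0.285000
u = exp(dx) = 1.329762; d = 1/u = 0.752014
p_u = 0.200811, p_m = 0.666667, p_d = 0.132522
Discount per step: exp(-r*dt) = 0.967539
Stock lattice S(k, j) with j the centered position index:
  k=0: S(0,+0) = 22.9100
  k=1: S(1,-1) = 17.2286; S(1,+0) = 22.9100; S(1,+1) = 30.4648
  k=2: S(2,-2) = 12.9562; S(2,-1) = 17.2286; S(2,+0) = 22.9100; S(2,+1) = 30.4648; S(2,+2) = 40.5110
Terminal payoffs V(N, j) = max(S_T - K, 0):
  V(2,-2) = 0.000000; V(2,-1) = 0.000000; V(2,+0) = 1.570000; V(2,+1) = 9.124848; V(2,+2) = 19.170998
Backward induction: V(k, j) = exp(-r*dt) * [p_u * V(k+1, j+1) + p_m * V(k+1, j) + p_d * V(k+1, j-1)]
  V(1,-1) = exp(-r*dt) * [p_u*1.570000 + p_m*0.000000 + p_d*0.000000] = 0.305040
  V(1,+0) = exp(-r*dt) * [p_u*9.124848 + p_m*1.570000 + p_d*0.000000] = 2.785582
  V(1,+1) = exp(-r*dt) * [p_u*19.170998 + p_m*9.124848 + p_d*1.570000] = 9.811854
  V(0,+0) = exp(-r*dt) * [p_u*9.811854 + p_m*2.785582 + p_d*0.305040] = 3.742257


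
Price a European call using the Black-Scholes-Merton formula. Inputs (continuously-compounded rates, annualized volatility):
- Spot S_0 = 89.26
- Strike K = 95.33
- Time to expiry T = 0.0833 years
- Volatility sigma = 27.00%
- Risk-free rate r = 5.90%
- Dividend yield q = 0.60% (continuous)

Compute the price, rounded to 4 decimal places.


Answer: Price = 0.8803

Derivation:
d1 = (ln(S/K) + (r - q + 0.5*sigma^2) * T) / (sigma * sqrt(T)) = -0.74865117
d2 = d1 - sigma * sqrt(T) = -0.82657787
exp(-rT) = 0.99509736; exp(-qT) = 0.99950032
C = S_0 * exp(-qT) * N(d1) - K * exp(-rT) * N(d2)
N(d1) = 0.22703374; N(d2) = 0.20423818
C = 89.2600 * 0.99950032 * 0.22703374 - 95.3300 * 0.99509736 * 0.20423818 = 0.8803


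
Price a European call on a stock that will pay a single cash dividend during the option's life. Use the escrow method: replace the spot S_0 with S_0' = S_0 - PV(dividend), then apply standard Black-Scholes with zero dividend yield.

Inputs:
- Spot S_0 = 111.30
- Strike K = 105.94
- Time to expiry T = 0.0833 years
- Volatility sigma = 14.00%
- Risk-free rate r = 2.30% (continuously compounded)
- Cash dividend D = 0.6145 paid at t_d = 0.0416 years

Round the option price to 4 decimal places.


PV(D) = D * exp(-r * t_d) = 0.6145 * 0.99904366 = 0.61391233
S_0' = S_0 - PV(D) = 111.3000 - 0.61391233 = 110.68608767
d1 = (ln(S_0'/K) + (r + sigma^2/2)*T) / (sigma*sqrt(T)) = 1.15222983
d2 = d1 - sigma*sqrt(T) = 1.11182339
exp(-rT) = 0.99808593
N(d1) = 0.87538668; N(d2) = 0.86689295
C = S_0' * N(d1) - K * exp(-rT) * N(d2) = 110.68608767 * 0.87538668 - 105.9400 * 0.99808593 * 0.86689295 = 5.2303

Answer: Price = 5.2303


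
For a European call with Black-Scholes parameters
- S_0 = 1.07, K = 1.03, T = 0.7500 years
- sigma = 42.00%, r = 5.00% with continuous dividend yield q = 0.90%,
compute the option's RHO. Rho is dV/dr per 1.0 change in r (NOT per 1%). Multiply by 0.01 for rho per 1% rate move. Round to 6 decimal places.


d1 = 0.3711533217; d2 = 0.0074226521
phi(d1) = 0.3723891284; exp(-qT) = 0.9932727301; exp(-rT) = 0.9631944177
N(d2) = 0.5029611826
Rho = K*T*exp(-rT)*N(d2) = 1.0300 * 0.7500 * 0.9631944177 * 0.5029611826 = 0.374237

Answer: Rho = 0.374237


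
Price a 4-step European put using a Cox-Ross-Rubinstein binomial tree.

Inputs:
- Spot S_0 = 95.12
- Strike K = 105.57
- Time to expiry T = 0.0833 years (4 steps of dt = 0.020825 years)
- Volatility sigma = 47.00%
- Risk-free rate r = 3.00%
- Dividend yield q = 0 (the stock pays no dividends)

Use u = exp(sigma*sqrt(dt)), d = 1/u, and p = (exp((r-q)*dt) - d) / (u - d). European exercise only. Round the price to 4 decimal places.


dt = T/N = 0.020825
u = exp(sigma*sqrt(dt)) = 1.070178; d = 1/u = 0.934424
p = (exp((r-q)*dt) - d) / (u - d) = 0.487654
Discount per step: exp(-r*dt) = 0.999375
Stock lattice S(k, i) with i counting down-moves:
  k=0: S(0,0) = 95.1200
  k=1: S(1,0) = 101.7953; S(1,1) = 88.8824
  k=2: S(2,0) = 108.9391; S(2,1) = 95.1200; S(2,2) = 83.0538
  k=3: S(3,0) = 116.5843; S(3,1) = 101.7953; S(3,2) = 88.8824; S(3,3) = 77.6075
  k=4: S(4,0) = 124.7660; S(4,1) = 108.9391; S(4,2) = 95.1200; S(4,3) = 83.0538; S(4,4) = 72.5183
Terminal payoffs V(N, i) = max(K - S_T, 0):
  V(4,0) = 0.000000; V(4,1) = 0.000000; V(4,2) = 10.450000; V(4,3) = 22.516160; V(4,4) = 33.051703
Backward induction: V(k, i) = exp(-r*dt) * [p * V(k+1, i) + (1-p) * V(k+1, i+1)].
  V(3,0) = exp(-r*dt) * [p*0.000000 + (1-p)*0.000000] = 0.000000
  V(3,1) = exp(-r*dt) * [p*0.000000 + (1-p)*10.450000] = 5.350675
  V(3,2) = exp(-r*dt) * [p*10.450000 + (1-p)*22.516160] = 16.621664
  V(3,3) = exp(-r*dt) * [p*22.516160 + (1-p)*33.051703] = 27.896572
  V(2,0) = exp(-r*dt) * [p*0.000000 + (1-p)*5.350675] = 2.739686
  V(2,1) = exp(-r*dt) * [p*5.350675 + (1-p)*16.621664] = 11.118376
  V(2,2) = exp(-r*dt) * [p*16.621664 + (1-p)*27.896572] = 22.384332
  V(1,0) = exp(-r*dt) * [p*2.739686 + (1-p)*11.118376] = 7.028084
  V(1,1) = exp(-r*dt) * [p*11.118376 + (1-p)*22.384332] = 16.879898
  V(0,0) = exp(-r*dt) * [p*7.028084 + (1-p)*16.879898] = 12.068082

Answer: Price = V(0,0) = 12.0681


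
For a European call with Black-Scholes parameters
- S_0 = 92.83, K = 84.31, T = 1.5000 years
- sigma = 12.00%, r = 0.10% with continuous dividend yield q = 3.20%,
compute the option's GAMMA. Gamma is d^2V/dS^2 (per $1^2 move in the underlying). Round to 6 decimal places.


Answer: Gamma = 0.025602

Derivation:
d1 = 0.4121224407; d2 = 0.2651530561
phi(d1) = 0.3664618022; exp(-qT) = 0.9531337871; exp(-rT) = 0.9985011244
Gamma = exp(-qT) * phi(d1) / (S * sigma * sqrt(T)) = 0.9531337871 * 0.3664618022 / (92.8300 * 0.1200 * 1.2247448714) = 0.025602


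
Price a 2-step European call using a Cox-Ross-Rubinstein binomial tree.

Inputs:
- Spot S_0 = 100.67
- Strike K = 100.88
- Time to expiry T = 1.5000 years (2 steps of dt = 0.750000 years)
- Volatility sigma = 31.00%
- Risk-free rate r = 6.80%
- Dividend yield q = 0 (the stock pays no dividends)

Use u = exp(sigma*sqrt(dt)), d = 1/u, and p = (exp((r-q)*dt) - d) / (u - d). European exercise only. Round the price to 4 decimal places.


Answer: Price = V(0,0) = 18.0673

Derivation:
dt = T/N = 0.750000
u = exp(sigma*sqrt(dt)) = 1.307959; d = 1/u = 0.764550
p = (exp((r-q)*dt) - d) / (u - d) = 0.529570
Discount per step: exp(-r*dt) = 0.950279
Stock lattice S(k, i) with i counting down-moves:
  k=0: S(0,0) = 100.6700
  k=1: S(1,0) = 131.6722; S(1,1) = 76.9672
  k=2: S(2,0) = 172.2219; S(2,1) = 100.6700; S(2,2) = 58.8453
Terminal payoffs V(N, i) = max(S_T - K, 0):
  V(2,0) = 71.341871; V(2,1) = 0.000000; V(2,2) = 0.000000
Backward induction: V(k, i) = exp(-r*dt) * [p * V(k+1, i) + (1-p) * V(k+1, i+1)].
  V(1,0) = exp(-r*dt) * [p*71.341871 + (1-p)*0.000000] = 35.901994
  V(1,1) = exp(-r*dt) * [p*0.000000 + (1-p)*0.000000] = 0.000000
  V(0,0) = exp(-r*dt) * [p*35.901994 + (1-p)*0.000000] = 18.067275


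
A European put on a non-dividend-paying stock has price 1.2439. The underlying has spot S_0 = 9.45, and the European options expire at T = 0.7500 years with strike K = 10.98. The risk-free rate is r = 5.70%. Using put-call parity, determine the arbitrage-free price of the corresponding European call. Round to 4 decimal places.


Put-call parity: C - P = S_0 * exp(-qT) - K * exp(-rT).
S_0 * exp(-qT) = 9.4500 * 1.00000000 = 9.45000000
K * exp(-rT) = 10.9800 * 0.95815090 = 10.52049686
C = P + S*exp(-qT) - K*exp(-rT)
C = 1.2439 + 9.45000000 - 10.52049686 = 0.1734

Answer: Call price = 0.1734


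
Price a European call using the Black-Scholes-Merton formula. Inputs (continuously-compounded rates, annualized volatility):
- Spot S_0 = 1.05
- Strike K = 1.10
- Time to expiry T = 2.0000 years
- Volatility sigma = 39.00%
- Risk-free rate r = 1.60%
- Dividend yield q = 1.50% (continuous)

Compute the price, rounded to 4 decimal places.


d1 = (ln(S/K) + (r - q + 0.5*sigma^2) * T) / (sigma * sqrt(T)) = 0.19505266
d2 = d1 - sigma * sqrt(T) = -0.35649063
exp(-rT) = 0.96850658; exp(-qT) = 0.97044553
C = S_0 * exp(-qT) * N(d1) - K * exp(-rT) * N(d2)
N(d1) = 0.57732414; N(d2) = 0.36073658
C = 1.0500 * 0.97044553 * 0.57732414 - 1.1000 * 0.96850658 * 0.36073658 = 0.2040

Answer: Price = 0.2040


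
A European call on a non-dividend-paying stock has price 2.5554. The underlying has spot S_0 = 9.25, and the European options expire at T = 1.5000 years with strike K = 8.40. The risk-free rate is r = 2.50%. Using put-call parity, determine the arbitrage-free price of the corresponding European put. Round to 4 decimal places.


Answer: Put price = 1.3962

Derivation:
Put-call parity: C - P = S_0 * exp(-qT) - K * exp(-rT).
S_0 * exp(-qT) = 9.2500 * 1.00000000 = 9.25000000
K * exp(-rT) = 8.4000 * 0.96319442 = 8.09083311
P = C - S*exp(-qT) + K*exp(-rT)
P = 2.5554 - 9.25000000 + 8.09083311 = 1.3962


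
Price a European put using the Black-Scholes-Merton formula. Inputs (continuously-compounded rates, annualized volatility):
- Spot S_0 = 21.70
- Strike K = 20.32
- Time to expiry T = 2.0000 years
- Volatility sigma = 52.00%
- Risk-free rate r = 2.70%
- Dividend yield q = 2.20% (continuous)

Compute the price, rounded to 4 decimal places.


d1 = (ln(S/K) + (r - q + 0.5*sigma^2) * T) / (sigma * sqrt(T)) = 0.47064298
d2 = d1 - sigma * sqrt(T) = -0.26474807
exp(-rT) = 0.94743211; exp(-qT) = 0.95695396
P = K * exp(-rT) * N(-d2) - S_0 * exp(-qT) * N(-d1)
N(-d1) = 0.31894785; N(-d2) = 0.60439823
P = 20.3200 * 0.94743211 * 0.60439823 - 21.7000 * 0.95695396 * 0.31894785 = 5.0125

Answer: Price = 5.0125


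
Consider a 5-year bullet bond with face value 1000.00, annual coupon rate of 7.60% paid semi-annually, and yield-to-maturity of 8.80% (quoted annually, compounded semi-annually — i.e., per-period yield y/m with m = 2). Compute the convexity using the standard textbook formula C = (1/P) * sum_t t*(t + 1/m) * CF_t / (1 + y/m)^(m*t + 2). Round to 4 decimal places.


Coupon per period c = face * coupon_rate / m = 38.000000
Periods per year m = 2; per-period yield y/m = 0.044000
Number of cashflows N = 10
Cashflows (t years, CF_t, discount factor 1/(1+y/m)^(m*t), PV):
  t = 0.5000: CF_t = 38.000000, DF = 0.957854, PV = 36.398467
  t = 1.0000: CF_t = 38.000000, DF = 0.917485, PV = 34.864432
  t = 1.5000: CF_t = 38.000000, DF = 0.878817, PV = 33.395050
  t = 2.0000: CF_t = 38.000000, DF = 0.841779, PV = 31.987596
  t = 2.5000: CF_t = 38.000000, DF = 0.806302, PV = 30.639460
  t = 3.0000: CF_t = 38.000000, DF = 0.772320, PV = 29.348142
  t = 3.5000: CF_t = 38.000000, DF = 0.739770, PV = 28.111247
  t = 4.0000: CF_t = 38.000000, DF = 0.708592, PV = 26.926481
  t = 4.5000: CF_t = 38.000000, DF = 0.678728, PV = 25.791649
  t = 5.0000: CF_t = 1038.000000, DF = 0.650122, PV = 674.826870
Price P = sum_t PV_t = 952.289394
Convexity numerator sum_t t*(t + 1/m) * CF_t / (1+y/m)^(m*t + 2):
  t = 0.5000: term = 16.697525
  t = 1.0000: term = 47.981394
  t = 1.5000: term = 91.918379
  t = 2.0000: term = 146.740708
  t = 2.5000: term = 210.834350
  t = 3.0000: term = 282.728056
  t = 3.5000: term = 361.083085
  t = 4.0000: term = 444.683602
  t = 4.5000: term = 532.427685
  t = 5.0000: term = 17026.448274
Convexity = (1/P) * sum = 19161.543057 / 952.289394 = 20.121555

Answer: Convexity = 20.1216


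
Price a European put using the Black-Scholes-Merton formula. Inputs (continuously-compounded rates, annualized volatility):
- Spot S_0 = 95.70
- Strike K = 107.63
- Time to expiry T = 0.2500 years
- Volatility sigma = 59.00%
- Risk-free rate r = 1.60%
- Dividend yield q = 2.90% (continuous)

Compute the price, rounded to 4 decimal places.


d1 = (ln(S/K) + (r - q + 0.5*sigma^2) * T) / (sigma * sqrt(T)) = -0.26175804
d2 = d1 - sigma * sqrt(T) = -0.55675804
exp(-rT) = 0.99600799; exp(-qT) = 0.99277622
P = K * exp(-rT) * N(-d2) - S_0 * exp(-qT) * N(-d1)
N(-d1) = 0.60324600; N(-d2) = 0.71115362
P = 107.6300 * 0.99600799 * 0.71115362 - 95.7000 * 0.99277622 * 0.60324600 = 18.9223

Answer: Price = 18.9223


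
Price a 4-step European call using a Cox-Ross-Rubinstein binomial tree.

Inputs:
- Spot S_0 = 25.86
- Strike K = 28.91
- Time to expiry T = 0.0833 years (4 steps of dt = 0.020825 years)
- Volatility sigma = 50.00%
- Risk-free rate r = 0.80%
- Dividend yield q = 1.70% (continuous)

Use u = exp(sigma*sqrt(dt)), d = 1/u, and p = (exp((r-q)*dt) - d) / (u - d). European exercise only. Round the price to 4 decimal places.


dt = T/N = 0.020825
u = exp(sigma*sqrt(dt)) = 1.074821; d = 1/u = 0.930387
p = (exp((r-q)*dt) - d) / (u - d) = 0.480672
Discount per step: exp(-r*dt) = 0.999833
Stock lattice S(k, i) with i counting down-moves:
  k=0: S(0,0) = 25.8600
  k=1: S(1,0) = 27.7949; S(1,1) = 24.0598
  k=2: S(2,0) = 29.8745; S(2,1) = 25.8600; S(2,2) = 22.3849
  k=3: S(3,0) = 32.1098; S(3,1) = 27.7949; S(3,2) = 24.0598; S(3,3) = 20.8267
  k=4: S(4,0) = 34.5123; S(4,1) = 29.8745; S(4,2) = 25.8600; S(4,3) = 22.3849; S(4,4) = 19.3769
Terminal payoffs V(N, i) = max(S_T - K, 0):
  V(4,0) = 5.602265; V(4,1) = 0.964524; V(4,2) = 0.000000; V(4,3) = 0.000000; V(4,4) = 0.000000
Backward induction: V(k, i) = exp(-r*dt) * [p * V(k+1, i) + (1-p) * V(k+1, i+1)].
  V(3,0) = exp(-r*dt) * [p*5.602265 + (1-p)*0.964524] = 3.193223
  V(3,1) = exp(-r*dt) * [p*0.964524 + (1-p)*0.000000] = 0.463542
  V(3,2) = exp(-r*dt) * [p*0.000000 + (1-p)*0.000000] = 0.000000
  V(3,3) = exp(-r*dt) * [p*0.000000 + (1-p)*0.000000] = 0.000000
  V(2,0) = exp(-r*dt) * [p*3.193223 + (1-p)*0.463542] = 1.775327
  V(2,1) = exp(-r*dt) * [p*0.463542 + (1-p)*0.000000] = 0.222774
  V(2,2) = exp(-r*dt) * [p*0.000000 + (1-p)*0.000000] = 0.000000
  V(1,0) = exp(-r*dt) * [p*1.775327 + (1-p)*0.222774] = 0.968881
  V(1,1) = exp(-r*dt) * [p*0.222774 + (1-p)*0.000000] = 0.107064
  V(0,0) = exp(-r*dt) * [p*0.968881 + (1-p)*0.107064] = 0.521228

Answer: Price = V(0,0) = 0.5212


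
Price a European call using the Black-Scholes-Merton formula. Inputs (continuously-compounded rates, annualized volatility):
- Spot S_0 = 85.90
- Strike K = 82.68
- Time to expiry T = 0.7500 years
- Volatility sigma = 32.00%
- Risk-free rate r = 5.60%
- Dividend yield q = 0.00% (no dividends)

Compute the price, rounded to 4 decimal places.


Answer: Price = 12.7880

Derivation:
d1 = (ln(S/K) + (r - q + 0.5*sigma^2) * T) / (sigma * sqrt(T)) = 0.42798288
d2 = d1 - sigma * sqrt(T) = 0.15085475
exp(-rT) = 0.95886978; exp(-qT) = 1.00000000
C = S_0 * exp(-qT) * N(d1) - K * exp(-rT) * N(d2)
N(d1) = 0.66566821; N(d2) = 0.55995485
C = 85.9000 * 1.00000000 * 0.66566821 - 82.6800 * 0.95886978 * 0.55995485 = 12.7880


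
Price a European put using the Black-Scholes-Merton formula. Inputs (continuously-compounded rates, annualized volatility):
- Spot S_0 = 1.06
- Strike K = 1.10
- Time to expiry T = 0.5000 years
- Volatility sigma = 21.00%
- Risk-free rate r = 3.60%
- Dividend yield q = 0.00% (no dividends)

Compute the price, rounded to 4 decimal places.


Answer: Price = 0.0740

Derivation:
d1 = (ln(S/K) + (r - q + 0.5*sigma^2) * T) / (sigma * sqrt(T)) = -0.05398438
d2 = d1 - sigma * sqrt(T) = -0.20247681
exp(-rT) = 0.98216103; exp(-qT) = 1.00000000
P = K * exp(-rT) * N(-d2) - S_0 * exp(-qT) * N(-d1)
N(-d1) = 0.52152620; N(-d2) = 0.58022801
P = 1.1000 * 0.98216103 * 0.58022801 - 1.0600 * 1.00000000 * 0.52152620 = 0.0740


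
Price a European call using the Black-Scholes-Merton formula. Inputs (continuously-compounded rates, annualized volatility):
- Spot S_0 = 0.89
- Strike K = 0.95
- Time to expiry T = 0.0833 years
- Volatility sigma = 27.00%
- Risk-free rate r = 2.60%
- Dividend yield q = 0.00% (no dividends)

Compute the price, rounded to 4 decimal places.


Answer: Price = 0.0085

Derivation:
d1 = (ln(S/K) + (r - q + 0.5*sigma^2) * T) / (sigma * sqrt(T)) = -0.77044761
d2 = d1 - sigma * sqrt(T) = -0.84837431
exp(-rT) = 0.99783654; exp(-qT) = 1.00000000
C = S_0 * exp(-qT) * N(d1) - K * exp(-rT) * N(d2)
N(d1) = 0.22051721; N(d2) = 0.19811477
C = 0.8900 * 1.00000000 * 0.22051721 - 0.9500 * 0.99783654 * 0.19811477 = 0.0085


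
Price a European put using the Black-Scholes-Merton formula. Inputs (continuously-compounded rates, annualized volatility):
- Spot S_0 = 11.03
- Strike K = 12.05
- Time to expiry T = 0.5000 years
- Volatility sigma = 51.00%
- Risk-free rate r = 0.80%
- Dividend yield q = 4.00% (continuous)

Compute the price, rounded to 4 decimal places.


Answer: Price = 2.2945

Derivation:
d1 = (ln(S/K) + (r - q + 0.5*sigma^2) * T) / (sigma * sqrt(T)) = -0.10931268
d2 = d1 - sigma * sqrt(T) = -0.46993714
exp(-rT) = 0.99600799; exp(-qT) = 0.98019867
P = K * exp(-rT) * N(-d2) - S_0 * exp(-qT) * N(-d1)
N(-d1) = 0.54352276; N(-d2) = 0.68080004
P = 12.0500 * 0.99600799 * 0.68080004 - 11.0300 * 0.98019867 * 0.54352276 = 2.2945


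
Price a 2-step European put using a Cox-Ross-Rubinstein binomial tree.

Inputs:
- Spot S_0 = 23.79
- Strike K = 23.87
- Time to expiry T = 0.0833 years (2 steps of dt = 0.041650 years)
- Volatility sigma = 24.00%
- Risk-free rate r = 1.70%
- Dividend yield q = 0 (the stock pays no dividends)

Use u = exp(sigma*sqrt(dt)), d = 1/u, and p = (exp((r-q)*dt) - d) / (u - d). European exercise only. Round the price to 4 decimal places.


dt = T/N = 0.041650
u = exp(sigma*sqrt(dt)) = 1.050199; d = 1/u = 0.952200
p = (exp((r-q)*dt) - d) / (u - d) = 0.494985
Discount per step: exp(-r*dt) = 0.999292
Stock lattice S(k, i) with i counting down-moves:
  k=0: S(0,0) = 23.7900
  k=1: S(1,0) = 24.9842; S(1,1) = 22.6528
  k=2: S(2,0) = 26.2384; S(2,1) = 23.7900; S(2,2) = 21.5700
Terminal payoffs V(N, i) = max(K - S_T, 0):
  V(2,0) = 0.000000; V(2,1) = 0.080000; V(2,2) = 2.299960
Backward induction: V(k, i) = exp(-r*dt) * [p * V(k+1, i) + (1-p) * V(k+1, i+1)].
  V(1,0) = exp(-r*dt) * [p*0.000000 + (1-p)*0.080000] = 0.040373
  V(1,1) = exp(-r*dt) * [p*0.080000 + (1-p)*2.299960] = 1.200263
  V(0,0) = exp(-r*dt) * [p*0.040373 + (1-p)*1.200263] = 0.625691

Answer: Price = V(0,0) = 0.6257


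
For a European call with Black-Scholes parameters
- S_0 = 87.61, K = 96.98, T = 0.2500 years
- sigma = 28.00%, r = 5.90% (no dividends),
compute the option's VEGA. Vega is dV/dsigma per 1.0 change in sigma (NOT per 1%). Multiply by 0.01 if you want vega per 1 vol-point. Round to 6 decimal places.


Answer: Vega = 15.019136

Derivation:
d1 = -0.5504258928; d2 = -0.6904258928
phi(d1) = 0.3428635018; exp(-qT) = 1.0000000000; exp(-rT) = 0.9853582484
Vega = S * exp(-qT) * phi(d1) * sqrt(T) = 87.6100 * 1.0000000000 * 0.3428635018 * 0.5000000000 = 15.019136


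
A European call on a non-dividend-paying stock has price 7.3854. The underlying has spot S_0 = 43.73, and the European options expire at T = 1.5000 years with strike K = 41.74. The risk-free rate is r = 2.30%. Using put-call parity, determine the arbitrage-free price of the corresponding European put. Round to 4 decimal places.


Answer: Put price = 3.9799

Derivation:
Put-call parity: C - P = S_0 * exp(-qT) - K * exp(-rT).
S_0 * exp(-qT) = 43.7300 * 1.00000000 = 43.73000000
K * exp(-rT) = 41.7400 * 0.96608834 = 40.32452730
P = C - S*exp(-qT) + K*exp(-rT)
P = 7.3854 - 43.73000000 + 40.32452730 = 3.9799
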